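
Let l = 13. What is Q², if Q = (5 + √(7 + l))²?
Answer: 4025 + 1800*√5 ≈ 8049.9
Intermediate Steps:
Q = (5 + 2*√5)² (Q = (5 + √(7 + 13))² = (5 + √20)² = (5 + 2*√5)² ≈ 89.721)
Q² = (45 + 20*√5)²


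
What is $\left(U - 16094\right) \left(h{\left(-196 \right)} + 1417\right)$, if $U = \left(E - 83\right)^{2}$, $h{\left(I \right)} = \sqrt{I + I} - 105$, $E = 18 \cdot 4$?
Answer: $-20956576 - 223622 i \sqrt{2} \approx -2.0957 \cdot 10^{7} - 3.1625 \cdot 10^{5} i$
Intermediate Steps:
$E = 72$
$h{\left(I \right)} = -105 + \sqrt{2} \sqrt{I}$ ($h{\left(I \right)} = \sqrt{2 I} - 105 = \sqrt{2} \sqrt{I} - 105 = -105 + \sqrt{2} \sqrt{I}$)
$U = 121$ ($U = \left(72 - 83\right)^{2} = \left(-11\right)^{2} = 121$)
$\left(U - 16094\right) \left(h{\left(-196 \right)} + 1417\right) = \left(121 - 16094\right) \left(\left(-105 + \sqrt{2} \sqrt{-196}\right) + 1417\right) = - 15973 \left(\left(-105 + \sqrt{2} \cdot 14 i\right) + 1417\right) = - 15973 \left(\left(-105 + 14 i \sqrt{2}\right) + 1417\right) = - 15973 \left(1312 + 14 i \sqrt{2}\right) = -20956576 - 223622 i \sqrt{2}$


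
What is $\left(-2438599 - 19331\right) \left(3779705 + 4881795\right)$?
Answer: $-21289360695000$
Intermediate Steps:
$\left(-2438599 - 19331\right) \left(3779705 + 4881795\right) = \left(-2457930\right) 8661500 = -21289360695000$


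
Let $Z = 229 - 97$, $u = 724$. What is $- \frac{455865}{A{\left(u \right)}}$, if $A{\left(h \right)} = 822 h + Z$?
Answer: $- \frac{30391}{39684} \approx -0.76583$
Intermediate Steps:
$Z = 132$ ($Z = 229 - 97 = 132$)
$A{\left(h \right)} = 132 + 822 h$ ($A{\left(h \right)} = 822 h + 132 = 132 + 822 h$)
$- \frac{455865}{A{\left(u \right)}} = - \frac{455865}{132 + 822 \cdot 724} = - \frac{455865}{132 + 595128} = - \frac{455865}{595260} = \left(-455865\right) \frac{1}{595260} = - \frac{30391}{39684}$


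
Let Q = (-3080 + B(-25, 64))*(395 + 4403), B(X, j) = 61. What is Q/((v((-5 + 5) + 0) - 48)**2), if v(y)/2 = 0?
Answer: -7242581/1152 ≈ -6287.0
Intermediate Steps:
v(y) = 0 (v(y) = 2*0 = 0)
Q = -14485162 (Q = (-3080 + 61)*(395 + 4403) = -3019*4798 = -14485162)
Q/((v((-5 + 5) + 0) - 48)**2) = -14485162/(0 - 48)**2 = -14485162/((-48)**2) = -14485162/2304 = -14485162*1/2304 = -7242581/1152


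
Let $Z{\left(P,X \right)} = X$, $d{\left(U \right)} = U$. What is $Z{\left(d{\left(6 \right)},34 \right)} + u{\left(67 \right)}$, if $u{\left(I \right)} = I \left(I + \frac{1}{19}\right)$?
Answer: $\frac{86004}{19} \approx 4526.5$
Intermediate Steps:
$u{\left(I \right)} = I \left(\frac{1}{19} + I\right)$ ($u{\left(I \right)} = I \left(I + \frac{1}{19}\right) = I \left(\frac{1}{19} + I\right)$)
$Z{\left(d{\left(6 \right)},34 \right)} + u{\left(67 \right)} = 34 + 67 \left(\frac{1}{19} + 67\right) = 34 + 67 \cdot \frac{1274}{19} = 34 + \frac{85358}{19} = \frac{86004}{19}$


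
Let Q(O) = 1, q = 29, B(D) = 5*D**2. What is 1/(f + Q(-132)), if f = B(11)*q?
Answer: 1/17546 ≈ 5.6993e-5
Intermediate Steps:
f = 17545 (f = (5*11**2)*29 = (5*121)*29 = 605*29 = 17545)
1/(f + Q(-132)) = 1/(17545 + 1) = 1/17546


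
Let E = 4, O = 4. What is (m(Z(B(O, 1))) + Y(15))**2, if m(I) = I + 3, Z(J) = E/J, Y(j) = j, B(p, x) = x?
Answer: 484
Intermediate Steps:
Z(J) = 4/J
m(I) = 3 + I
(m(Z(B(O, 1))) + Y(15))**2 = ((3 + 4/1) + 15)**2 = ((3 + 4*1) + 15)**2 = ((3 + 4) + 15)**2 = (7 + 15)**2 = 22**2 = 484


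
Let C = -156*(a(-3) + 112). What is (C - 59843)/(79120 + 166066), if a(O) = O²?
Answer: -78719/245186 ≈ -0.32106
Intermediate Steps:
C = -18876 (C = -156*((-3)² + 112) = -156*(9 + 112) = -156*121 = -18876)
(C - 59843)/(79120 + 166066) = (-18876 - 59843)/(79120 + 166066) = -78719/245186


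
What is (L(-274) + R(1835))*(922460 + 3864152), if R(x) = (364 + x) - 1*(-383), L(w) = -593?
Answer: 9520571268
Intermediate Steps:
R(x) = 747 + x (R(x) = (364 + x) + 383 = 747 + x)
(L(-274) + R(1835))*(922460 + 3864152) = (-593 + (747 + 1835))*(922460 + 3864152) = (-593 + 2582)*4786612 = 1989*4786612 = 9520571268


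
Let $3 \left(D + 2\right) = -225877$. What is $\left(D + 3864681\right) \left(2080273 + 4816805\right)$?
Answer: $26135695412160$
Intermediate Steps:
$D = - \frac{225883}{3}$ ($D = -2 + \frac{1}{3} \left(-225877\right) = -2 - \frac{225877}{3} = - \frac{225883}{3} \approx -75294.0$)
$\left(D + 3864681\right) \left(2080273 + 4816805\right) = \left(- \frac{225883}{3} + 3864681\right) \left(2080273 + 4816805\right) = \frac{11368160}{3} \cdot 6897078 = 26135695412160$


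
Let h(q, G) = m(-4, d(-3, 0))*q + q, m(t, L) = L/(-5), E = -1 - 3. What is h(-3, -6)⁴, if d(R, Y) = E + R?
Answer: 1679616/625 ≈ 2687.4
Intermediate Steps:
E = -4
d(R, Y) = -4 + R
m(t, L) = -L/5 (m(t, L) = L*(-⅕) = -L/5)
h(q, G) = 12*q/5 (h(q, G) = (-(-4 - 3)/5)*q + q = (-⅕*(-7))*q + q = 7*q/5 + q = 12*q/5)
h(-3, -6)⁴ = ((12/5)*(-3))⁴ = (-36/5)⁴ = 1679616/625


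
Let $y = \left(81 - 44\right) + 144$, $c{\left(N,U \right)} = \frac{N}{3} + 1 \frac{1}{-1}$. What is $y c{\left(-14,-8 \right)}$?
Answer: $- \frac{3077}{3} \approx -1025.7$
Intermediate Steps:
$c{\left(N,U \right)} = -1 + \frac{N}{3}$ ($c{\left(N,U \right)} = N \frac{1}{3} + 1 \left(-1\right) = \frac{N}{3} - 1 = -1 + \frac{N}{3}$)
$y = 181$ ($y = 37 + 144 = 181$)
$y c{\left(-14,-8 \right)} = 181 \left(-1 + \frac{1}{3} \left(-14\right)\right) = 181 \left(-1 - \frac{14}{3}\right) = 181 \left(- \frac{17}{3}\right) = - \frac{3077}{3}$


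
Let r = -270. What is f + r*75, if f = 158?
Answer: -20092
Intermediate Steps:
f + r*75 = 158 - 270*75 = 158 - 20250 = -20092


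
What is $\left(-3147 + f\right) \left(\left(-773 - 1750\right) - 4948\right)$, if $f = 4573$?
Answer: $-10653646$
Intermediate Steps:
$\left(-3147 + f\right) \left(\left(-773 - 1750\right) - 4948\right) = \left(-3147 + 4573\right) \left(\left(-773 - 1750\right) - 4948\right) = 1426 \left(\left(-773 - 1750\right) - 4948\right) = 1426 \left(-2523 - 4948\right) = 1426 \left(-7471\right) = -10653646$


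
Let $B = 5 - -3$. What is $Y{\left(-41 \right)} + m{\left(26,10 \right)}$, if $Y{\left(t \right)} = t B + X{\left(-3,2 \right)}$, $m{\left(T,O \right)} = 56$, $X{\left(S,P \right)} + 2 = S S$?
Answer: $-265$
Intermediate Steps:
$B = 8$ ($B = 5 + 3 = 8$)
$X{\left(S,P \right)} = -2 + S^{2}$ ($X{\left(S,P \right)} = -2 + S S = -2 + S^{2}$)
$Y{\left(t \right)} = 7 + 8 t$ ($Y{\left(t \right)} = t 8 - \left(2 - \left(-3\right)^{2}\right) = 8 t + \left(-2 + 9\right) = 8 t + 7 = 7 + 8 t$)
$Y{\left(-41 \right)} + m{\left(26,10 \right)} = \left(7 + 8 \left(-41\right)\right) + 56 = \left(7 - 328\right) + 56 = -321 + 56 = -265$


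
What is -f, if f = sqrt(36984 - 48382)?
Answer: -I*sqrt(11398) ≈ -106.76*I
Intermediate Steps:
f = I*sqrt(11398) (f = sqrt(-11398) = I*sqrt(11398) ≈ 106.76*I)
-f = -I*sqrt(11398)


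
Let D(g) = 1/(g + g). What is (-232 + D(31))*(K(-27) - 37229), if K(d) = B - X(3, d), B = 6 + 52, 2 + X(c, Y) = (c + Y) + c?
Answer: 267149842/31 ≈ 8.6177e+6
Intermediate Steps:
X(c, Y) = -2 + Y + 2*c (X(c, Y) = -2 + ((c + Y) + c) = -2 + ((Y + c) + c) = -2 + (Y + 2*c) = -2 + Y + 2*c)
B = 58
K(d) = 54 - d (K(d) = 58 - (-2 + d + 2*3) = 58 - (-2 + d + 6) = 58 - (4 + d) = 58 + (-4 - d) = 54 - d)
D(g) = 1/(2*g)
(-232 + D(31))*(K(-27) - 37229) = (-232 + (½)/31)*((54 - 1*(-27)) - 37229) = (-232 + (½)*(1/31))*((54 + 27) - 37229) = (-232 + 1/62)*(81 - 37229) = -14383/62*(-37148) = 267149842/31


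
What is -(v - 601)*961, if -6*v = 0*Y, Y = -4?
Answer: 577561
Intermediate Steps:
v = 0 (v = -0*(-4) = -⅙*0 = 0)
-(v - 601)*961 = -(0 - 601)*961 = -(-601)*961 = -1*(-577561) = 577561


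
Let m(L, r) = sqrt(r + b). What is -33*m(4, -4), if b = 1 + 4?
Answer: -33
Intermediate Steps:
b = 5
m(L, r) = sqrt(5 + r) (m(L, r) = sqrt(r + 5) = sqrt(5 + r))
-33*m(4, -4) = -33*sqrt(5 - 4) = -33*sqrt(1) = -33*1 = -33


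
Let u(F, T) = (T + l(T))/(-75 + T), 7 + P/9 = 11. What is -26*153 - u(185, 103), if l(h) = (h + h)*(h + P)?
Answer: -140121/28 ≈ -5004.3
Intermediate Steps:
P = 36 (P = -63 + 9*11 = -63 + 99 = 36)
l(h) = 2*h*(36 + h) (l(h) = (h + h)*(h + 36) = (2*h)*(36 + h) = 2*h*(36 + h))
u(F, T) = (T + 2*T*(36 + T))/(-75 + T)
-26*153 - u(185, 103) = -26*153 - 103*(73 + 2*103)/(-75 + 103) = -3978 - 103*(73 + 206)/28 = -3978 - 103*279/28 = -3978 - 1*28737/28 = -3978 - 28737/28 = -140121/28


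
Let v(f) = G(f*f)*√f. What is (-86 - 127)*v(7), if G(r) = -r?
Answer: 10437*√7 ≈ 27614.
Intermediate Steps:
v(f) = -f^(5/2) (v(f) = (-f*f)*√f = (-f²)*√f = -f^(5/2))
(-86 - 127)*v(7) = (-86 - 127)*(-7^(5/2)) = -(-213)*49*√7 = -(-10437)*√7 = 10437*√7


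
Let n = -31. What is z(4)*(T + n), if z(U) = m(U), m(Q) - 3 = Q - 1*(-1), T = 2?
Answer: -232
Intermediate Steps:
m(Q) = 4 + Q (m(Q) = 3 + (Q - 1*(-1)) = 3 + (Q + 1) = 3 + (1 + Q) = 4 + Q)
z(U) = 4 + U
z(4)*(T + n) = (4 + 4)*(2 - 31) = 8*(-29) = -232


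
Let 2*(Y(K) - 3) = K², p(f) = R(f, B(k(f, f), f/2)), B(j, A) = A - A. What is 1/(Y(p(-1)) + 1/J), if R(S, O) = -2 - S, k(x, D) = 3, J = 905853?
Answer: 1811706/6340973 ≈ 0.28571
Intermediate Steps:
B(j, A) = 0
p(f) = -2 - f
Y(K) = 3 + K²/2
1/(Y(p(-1)) + 1/J) = 1/((3 + (-2 - 1*(-1))²/2) + 1/905853) = 1/((3 + (-2 + 1)²/2) + 1/905853) = 1/((3 + (½)*(-1)²) + 1/905853) = 1/((3 + (½)*1) + 1/905853) = 1/((3 + ½) + 1/905853) = 1/(7/2 + 1/905853) = 1/(6340973/1811706) = 1811706/6340973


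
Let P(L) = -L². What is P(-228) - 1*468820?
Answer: -520804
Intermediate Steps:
P(-228) - 1*468820 = -1*(-228)² - 1*468820 = -1*51984 - 468820 = -51984 - 468820 = -520804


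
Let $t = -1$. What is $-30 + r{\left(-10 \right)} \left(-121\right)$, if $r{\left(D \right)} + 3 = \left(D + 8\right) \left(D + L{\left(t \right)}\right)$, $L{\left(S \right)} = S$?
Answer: $-2329$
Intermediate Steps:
$r{\left(D \right)} = -3 + \left(-1 + D\right) \left(8 + D\right)$ ($r{\left(D \right)} = -3 + \left(D + 8\right) \left(D - 1\right) = -3 + \left(8 + D\right) \left(-1 + D\right) = -3 + \left(-1 + D\right) \left(8 + D\right)$)
$-30 + r{\left(-10 \right)} \left(-121\right) = -30 + \left(-11 + \left(-10\right)^{2} + 7 \left(-10\right)\right) \left(-121\right) = -30 + \left(-11 + 100 - 70\right) \left(-121\right) = -30 + 19 \left(-121\right) = -30 - 2299 = -2329$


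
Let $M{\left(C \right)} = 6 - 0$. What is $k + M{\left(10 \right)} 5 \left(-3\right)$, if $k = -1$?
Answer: $-91$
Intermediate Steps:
$M{\left(C \right)} = 6$ ($M{\left(C \right)} = 6 + 0 = 6$)
$k + M{\left(10 \right)} 5 \left(-3\right) = -1 + 6 \cdot 5 \left(-3\right) = -1 + 6 \left(-15\right) = -1 - 90 = -91$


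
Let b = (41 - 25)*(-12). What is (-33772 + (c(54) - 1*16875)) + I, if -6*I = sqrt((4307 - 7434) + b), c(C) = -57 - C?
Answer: -50758 - I*sqrt(3319)/6 ≈ -50758.0 - 9.6018*I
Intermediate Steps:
b = -192 (b = 16*(-12) = -192)
I = -I*sqrt(3319)/6 (I = -sqrt((4307 - 7434) - 192)/6 = -sqrt(-3127 - 192)/6 = -I*sqrt(3319)/6 ≈ -9.6018*I)
(-33772 + (c(54) - 1*16875)) + I = (-33772 + ((-57 - 1*54) - 1*16875)) - I*sqrt(3319)/6 = (-33772 + ((-57 - 54) - 16875)) - I*sqrt(3319)/6 = (-33772 + (-111 - 16875)) - I*sqrt(3319)/6 = (-33772 - 16986) - I*sqrt(3319)/6 = -50758 - I*sqrt(3319)/6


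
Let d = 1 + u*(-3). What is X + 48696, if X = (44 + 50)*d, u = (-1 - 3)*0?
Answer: 48790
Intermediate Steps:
u = 0 (u = -4*0 = 0)
d = 1 (d = 1 + 0*(-3) = 1 + 0 = 1)
X = 94 (X = (44 + 50)*1 = 94*1 = 94)
X + 48696 = 94 + 48696 = 48790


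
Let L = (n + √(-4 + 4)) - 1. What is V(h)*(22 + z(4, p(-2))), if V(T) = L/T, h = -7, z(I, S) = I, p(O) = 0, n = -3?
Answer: 104/7 ≈ 14.857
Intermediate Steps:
L = -4 (L = (-3 + √(-4 + 4)) - 1 = (-3 + √0) - 1 = (-3 + 0) - 1 = -3 - 1 = -4)
V(T) = -4/T
V(h)*(22 + z(4, p(-2))) = (-4/(-7))*(22 + 4) = -4*(-⅐)*26 = (4/7)*26 = 104/7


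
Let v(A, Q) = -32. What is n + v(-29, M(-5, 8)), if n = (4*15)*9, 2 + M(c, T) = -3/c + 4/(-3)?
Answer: 508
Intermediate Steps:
M(c, T) = -10/3 - 3/c (M(c, T) = -2 + (-3/c + 4/(-3)) = -2 + (-3/c + 4*(-⅓)) = -2 + (-3/c - 4/3) = -2 + (-4/3 - 3/c) = -10/3 - 3/c)
n = 540 (n = 60*9 = 540)
n + v(-29, M(-5, 8)) = 540 - 32 = 508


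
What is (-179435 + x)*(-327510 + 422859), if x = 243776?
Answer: 6134850009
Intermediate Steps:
(-179435 + x)*(-327510 + 422859) = (-179435 + 243776)*(-327510 + 422859) = 64341*95349 = 6134850009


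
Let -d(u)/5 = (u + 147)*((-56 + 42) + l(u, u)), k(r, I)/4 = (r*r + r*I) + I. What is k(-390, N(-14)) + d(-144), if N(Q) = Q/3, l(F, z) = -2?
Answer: 1847704/3 ≈ 6.1590e+5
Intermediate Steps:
N(Q) = Q/3 (N(Q) = Q*(⅓) = Q/3)
k(r, I) = 4*I + 4*r² + 4*I*r (k(r, I) = 4*((r*r + r*I) + I) = 4*((r² + I*r) + I) = 4*(I + r² + I*r) = 4*I + 4*r² + 4*I*r)
d(u) = 11760 + 80*u (d(u) = -5*(u + 147)*((-56 + 42) - 2) = -5*(147 + u)*(-14 - 2) = -5*(147 + u)*(-16) = -5*(-2352 - 16*u) = 11760 + 80*u)
k(-390, N(-14)) + d(-144) = (4*((⅓)*(-14)) + 4*(-390)² + 4*((⅓)*(-14))*(-390)) + (11760 + 80*(-144)) = (4*(-14/3) + 4*152100 + 4*(-14/3)*(-390)) + (11760 - 11520) = (-56/3 + 608400 + 7280) + 240 = 1846984/3 + 240 = 1847704/3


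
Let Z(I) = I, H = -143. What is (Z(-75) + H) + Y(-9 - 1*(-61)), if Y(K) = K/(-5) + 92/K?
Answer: -14731/65 ≈ -226.63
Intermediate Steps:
Y(K) = 92/K - K/5 (Y(K) = K*(-⅕) + 92/K = -K/5 + 92/K = 92/K - K/5)
(Z(-75) + H) + Y(-9 - 1*(-61)) = (-75 - 143) + (92/(-9 - 1*(-61)) - (-9 - 1*(-61))/5) = -218 + (92/(-9 + 61) - (-9 + 61)/5) = -218 + (92/52 - ⅕*52) = -218 + (92*(1/52) - 52/5) = -218 + (23/13 - 52/5) = -218 - 561/65 = -14731/65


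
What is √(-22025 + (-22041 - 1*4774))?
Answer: 2*I*√12210 ≈ 221.0*I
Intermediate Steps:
√(-22025 + (-22041 - 1*4774)) = √(-22025 + (-22041 - 4774)) = √(-22025 - 26815) = √(-48840) = 2*I*√12210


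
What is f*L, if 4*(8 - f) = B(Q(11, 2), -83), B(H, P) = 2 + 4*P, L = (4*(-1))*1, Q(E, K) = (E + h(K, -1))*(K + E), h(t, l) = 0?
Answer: -362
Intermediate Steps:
Q(E, K) = E*(E + K) (Q(E, K) = (E + 0)*(K + E) = E*(E + K))
L = -4 (L = -4*1 = -4)
f = 181/2 (f = 8 - (2 + 4*(-83))/4 = 8 - (2 - 332)/4 = 8 - ¼*(-330) = 8 + 165/2 = 181/2 ≈ 90.500)
f*L = (181/2)*(-4) = -362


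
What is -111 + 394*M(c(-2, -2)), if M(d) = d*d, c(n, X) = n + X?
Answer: 6193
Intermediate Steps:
c(n, X) = X + n
M(d) = d²
-111 + 394*M(c(-2, -2)) = -111 + 394*(-2 - 2)² = -111 + 394*(-4)² = -111 + 394*16 = -111 + 6304 = 6193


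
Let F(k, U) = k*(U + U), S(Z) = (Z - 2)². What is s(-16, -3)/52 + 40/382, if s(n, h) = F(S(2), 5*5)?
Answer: 20/191 ≈ 0.10471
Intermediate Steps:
S(Z) = (-2 + Z)²
F(k, U) = 2*U*k (F(k, U) = k*(2*U) = 2*U*k)
s(n, h) = 0 (s(n, h) = 2*(5*5)*(-2 + 2)² = 2*25*0² = 2*25*0 = 0)
s(-16, -3)/52 + 40/382 = 0/52 + 40/382 = 0*(1/52) + 40*(1/382) = 0 + 20/191 = 20/191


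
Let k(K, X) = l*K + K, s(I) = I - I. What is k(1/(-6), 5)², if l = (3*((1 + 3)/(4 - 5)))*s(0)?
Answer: 1/36 ≈ 0.027778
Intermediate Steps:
s(I) = 0
l = 0 (l = (3*((1 + 3)/(4 - 5)))*0 = (3*(4/(-1)))*0 = (3*(4*(-1)))*0 = (3*(-4))*0 = -12*0 = 0)
k(K, X) = K (k(K, X) = 0*K + K = 0 + K = K)
k(1/(-6), 5)² = (1/(-6))² = (-⅙)² = 1/36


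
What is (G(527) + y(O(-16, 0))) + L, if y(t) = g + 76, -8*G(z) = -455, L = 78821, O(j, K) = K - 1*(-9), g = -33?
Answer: 631367/8 ≈ 78921.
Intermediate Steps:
O(j, K) = 9 + K (O(j, K) = K + 9 = 9 + K)
G(z) = 455/8 (G(z) = -⅛*(-455) = 455/8)
y(t) = 43 (y(t) = -33 + 76 = 43)
(G(527) + y(O(-16, 0))) + L = (455/8 + 43) + 78821 = 799/8 + 78821 = 631367/8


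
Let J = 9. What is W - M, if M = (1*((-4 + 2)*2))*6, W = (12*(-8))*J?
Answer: -840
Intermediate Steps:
W = -864 (W = (12*(-8))*9 = -96*9 = -864)
M = -24 (M = (1*(-2*2))*6 = (1*(-4))*6 = -4*6 = -24)
W - M = -864 - 1*(-24) = -864 + 24 = -840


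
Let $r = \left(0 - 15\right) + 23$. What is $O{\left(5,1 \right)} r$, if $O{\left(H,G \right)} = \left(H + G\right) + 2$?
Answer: $64$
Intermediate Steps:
$r = 8$ ($r = -15 + 23 = 8$)
$O{\left(H,G \right)} = 2 + G + H$ ($O{\left(H,G \right)} = \left(G + H\right) + 2 = 2 + G + H$)
$O{\left(5,1 \right)} r = \left(2 + 1 + 5\right) 8 = 8 \cdot 8 = 64$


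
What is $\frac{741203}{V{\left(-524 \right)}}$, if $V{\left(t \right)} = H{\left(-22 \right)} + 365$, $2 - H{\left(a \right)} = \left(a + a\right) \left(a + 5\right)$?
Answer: $- \frac{741203}{381} \approx -1945.4$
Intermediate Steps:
$H{\left(a \right)} = 2 - 2 a \left(5 + a\right)$ ($H{\left(a \right)} = 2 - \left(a + a\right) \left(a + 5\right) = 2 - 2 a \left(5 + a\right)$)
$V{\left(t \right)} = -381$ ($V{\left(t \right)} = \left(2 - -220 - 2 \left(-22\right)^{2}\right) + 365 = \left(2 + 220 - 968\right) + 365 = -746 + 365 = -381$)
$\frac{741203}{V{\left(-524 \right)}} = \frac{741203}{-381} = 741203 \left(- \frac{1}{381}\right) = - \frac{741203}{381}$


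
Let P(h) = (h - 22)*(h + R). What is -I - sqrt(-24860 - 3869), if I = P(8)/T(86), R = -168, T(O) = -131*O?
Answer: 1120/5633 - I*sqrt(28729) ≈ 0.19883 - 169.5*I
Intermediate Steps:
P(h) = (-168 + h)*(-22 + h) (P(h) = (h - 22)*(h - 168) = (-22 + h)*(-168 + h) = (-168 + h)*(-22 + h))
I = -1120/5633 (I = (3696 + 8**2 - 190*8)/((-131*86)) = (3696 + 64 - 1520)/(-11266) = 2240*(-1/11266) = -1120/5633 ≈ -0.19883)
-I - sqrt(-24860 - 3869) = -1*(-1120/5633) - sqrt(-24860 - 3869) = 1120/5633 - sqrt(-28729) = 1120/5633 - I*sqrt(28729)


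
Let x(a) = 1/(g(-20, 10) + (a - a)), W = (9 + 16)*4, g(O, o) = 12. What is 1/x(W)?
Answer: 12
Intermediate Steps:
W = 100 (W = 25*4 = 100)
x(a) = 1/12 (x(a) = 1/(12 + (a - a)) = 1/(12 + 0) = 1/12)
1/x(W) = 1/(1/12) = 12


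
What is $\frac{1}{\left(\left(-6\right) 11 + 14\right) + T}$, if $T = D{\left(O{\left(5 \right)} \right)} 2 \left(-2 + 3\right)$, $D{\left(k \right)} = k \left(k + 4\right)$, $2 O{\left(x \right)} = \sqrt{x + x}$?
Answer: $- \frac{47}{2049} - \frac{4 \sqrt{10}}{2049} \approx -0.029111$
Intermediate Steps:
$O{\left(x \right)} = \frac{\sqrt{2} \sqrt{x}}{2}$ ($O{\left(x \right)} = \frac{\sqrt{x + x}}{2} = \frac{\sqrt{2 x}}{2} = \frac{\sqrt{2} \sqrt{x}}{2}$)
$D{\left(k \right)} = k \left(4 + k\right)$
$T = \sqrt{10} \left(4 + \frac{\sqrt{10}}{2}\right)$ ($T = \frac{\sqrt{2} \sqrt{5}}{2} \left(4 + \frac{\sqrt{2} \sqrt{5}}{2}\right) 2 \left(-2 + 3\right) = \frac{\sqrt{10}}{2} \left(4 + \frac{\sqrt{10}}{2}\right) 2 \cdot 1 = \frac{\sqrt{10} \left(4 + \frac{\sqrt{10}}{2}\right)}{2} \cdot 2 \cdot 1 = \sqrt{10} \left(4 + \frac{\sqrt{10}}{2}\right) 1 = \sqrt{10} \left(4 + \frac{\sqrt{10}}{2}\right) \approx 17.649$)
$\frac{1}{\left(\left(-6\right) 11 + 14\right) + T} = \frac{1}{\left(\left(-6\right) 11 + 14\right) + \left(5 + 4 \sqrt{10}\right)} = \frac{1}{\left(-66 + 14\right) + \left(5 + 4 \sqrt{10}\right)} = \frac{1}{-52 + \left(5 + 4 \sqrt{10}\right)} = \frac{1}{-47 + 4 \sqrt{10}}$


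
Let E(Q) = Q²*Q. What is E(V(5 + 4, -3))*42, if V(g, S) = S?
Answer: -1134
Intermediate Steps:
E(Q) = Q³
E(V(5 + 4, -3))*42 = (-3)³*42 = -27*42 = -1134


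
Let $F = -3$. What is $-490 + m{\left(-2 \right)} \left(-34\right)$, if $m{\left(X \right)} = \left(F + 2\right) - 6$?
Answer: $-252$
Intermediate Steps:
$m{\left(X \right)} = -7$ ($m{\left(X \right)} = \left(-3 + 2\right) - 6 = -1 - 6 = -7$)
$-490 + m{\left(-2 \right)} \left(-34\right) = -490 - -238 = -490 + 238 = -252$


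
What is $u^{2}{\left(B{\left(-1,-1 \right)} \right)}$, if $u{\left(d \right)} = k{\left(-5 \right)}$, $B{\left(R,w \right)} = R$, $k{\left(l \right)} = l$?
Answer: $25$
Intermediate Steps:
$u{\left(d \right)} = -5$
$u^{2}{\left(B{\left(-1,-1 \right)} \right)} = \left(-5\right)^{2} = 25$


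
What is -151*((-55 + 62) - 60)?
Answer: 8003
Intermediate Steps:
-151*((-55 + 62) - 60) = -151*(7 - 60) = -151*(-53) = 8003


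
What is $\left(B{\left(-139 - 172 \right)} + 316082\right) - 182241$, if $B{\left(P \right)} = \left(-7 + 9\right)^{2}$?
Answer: $133845$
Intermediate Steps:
$B{\left(P \right)} = 4$ ($B{\left(P \right)} = 2^{2} = 4$)
$\left(B{\left(-139 - 172 \right)} + 316082\right) - 182241 = \left(4 + 316082\right) - 182241 = 316086 - 182241 = 133845$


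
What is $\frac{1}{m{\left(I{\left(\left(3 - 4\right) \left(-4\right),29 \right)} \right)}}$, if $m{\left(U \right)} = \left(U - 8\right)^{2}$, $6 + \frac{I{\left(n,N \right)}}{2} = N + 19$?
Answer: $\frac{1}{5776} \approx 0.00017313$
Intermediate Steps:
$I{\left(n,N \right)} = 26 + 2 N$ ($I{\left(n,N \right)} = -12 + 2 \left(N + 19\right) = -12 + 2 \left(19 + N\right) = -12 + \left(38 + 2 N\right) = 26 + 2 N$)
$m{\left(U \right)} = \left(-8 + U\right)^{2}$
$\frac{1}{m{\left(I{\left(\left(3 - 4\right) \left(-4\right),29 \right)} \right)}} = \frac{1}{\left(-8 + \left(26 + 2 \cdot 29\right)\right)^{2}} = \frac{1}{\left(-8 + \left(26 + 58\right)\right)^{2}} = \frac{1}{\left(-8 + 84\right)^{2}} = \frac{1}{76^{2}} = \frac{1}{5776}$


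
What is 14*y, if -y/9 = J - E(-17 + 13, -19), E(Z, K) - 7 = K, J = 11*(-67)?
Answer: 91350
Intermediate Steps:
J = -737
E(Z, K) = 7 + K
y = 6525 (y = -9*(-737 - (7 - 19)) = -9*(-737 - 1*(-12)) = -9*(-737 + 12) = -9*(-725) = 6525)
14*y = 14*6525 = 91350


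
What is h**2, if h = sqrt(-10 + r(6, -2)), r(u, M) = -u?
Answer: -16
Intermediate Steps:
h = 4*I (h = sqrt(-10 - 1*6) = sqrt(-10 - 6) = sqrt(-16) = 4*I ≈ 4.0*I)
h**2 = (4*I)**2 = -16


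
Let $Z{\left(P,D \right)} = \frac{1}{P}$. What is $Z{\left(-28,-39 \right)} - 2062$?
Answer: $- \frac{57737}{28} \approx -2062.0$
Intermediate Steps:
$Z{\left(-28,-39 \right)} - 2062 = \frac{1}{-28} - 2062 = - \frac{1}{28} - 2062 = - \frac{57737}{28}$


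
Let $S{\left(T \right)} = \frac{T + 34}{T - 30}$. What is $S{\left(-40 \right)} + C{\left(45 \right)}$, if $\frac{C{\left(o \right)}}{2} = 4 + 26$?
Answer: $\frac{2103}{35} \approx 60.086$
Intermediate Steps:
$S{\left(T \right)} = \frac{34 + T}{-30 + T}$
$C{\left(o \right)} = 60$ ($C{\left(o \right)} = 2 \left(4 + 26\right) = 2 \cdot 30 = 60$)
$S{\left(-40 \right)} + C{\left(45 \right)} = \frac{34 - 40}{-30 - 40} + 60 = \frac{1}{-70} \left(-6\right) + 60 = \left(- \frac{1}{70}\right) \left(-6\right) + 60 = \frac{3}{35} + 60 = \frac{2103}{35}$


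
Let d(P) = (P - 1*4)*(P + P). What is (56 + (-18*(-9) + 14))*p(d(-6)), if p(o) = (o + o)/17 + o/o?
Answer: 59624/17 ≈ 3507.3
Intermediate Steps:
d(P) = 2*P*(-4 + P) (d(P) = (P - 4)*(2*P) = (-4 + P)*(2*P) = 2*P*(-4 + P))
p(o) = 1 + 2*o/17 (p(o) = (2*o)*(1/17) + 1 = 2*o/17 + 1 = 1 + 2*o/17)
(56 + (-18*(-9) + 14))*p(d(-6)) = (56 + (-18*(-9) + 14))*(1 + 2*(2*(-6)*(-4 - 6))/17) = (56 + (162 + 14))*(1 + 2*(2*(-6)*(-10))/17) = (56 + 176)*(1 + (2/17)*120) = 232*(1 + 240/17) = 232*(257/17) = 59624/17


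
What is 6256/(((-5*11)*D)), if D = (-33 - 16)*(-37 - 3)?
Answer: -782/13475 ≈ -0.058033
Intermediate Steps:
D = 1960 (D = -49*(-40) = 1960)
6256/(((-5*11)*D)) = 6256/((-5*11*1960)) = 6256/((-55*1960)) = 6256/(-107800) = 6256*(-1/107800) = -782/13475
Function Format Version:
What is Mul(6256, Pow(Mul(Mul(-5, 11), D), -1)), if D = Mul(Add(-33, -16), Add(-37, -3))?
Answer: Rational(-782, 13475) ≈ -0.058033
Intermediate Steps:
D = 1960 (D = Mul(-49, -40) = 1960)
Mul(6256, Pow(Mul(Mul(-5, 11), D), -1)) = Mul(6256, Pow(Mul(Mul(-5, 11), 1960), -1)) = Mul(6256, Pow(Mul(-55, 1960), -1)) = Mul(6256, Pow(-107800, -1)) = Mul(6256, Rational(-1, 107800)) = Rational(-782, 13475)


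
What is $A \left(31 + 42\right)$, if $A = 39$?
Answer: $2847$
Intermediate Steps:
$A \left(31 + 42\right) = 39 \left(31 + 42\right) = 39 \cdot 73 = 2847$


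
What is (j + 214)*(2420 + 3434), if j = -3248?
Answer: -17761036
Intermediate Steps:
(j + 214)*(2420 + 3434) = (-3248 + 214)*(2420 + 3434) = -3034*5854 = -17761036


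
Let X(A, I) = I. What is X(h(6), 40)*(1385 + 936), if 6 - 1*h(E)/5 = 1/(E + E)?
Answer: 92840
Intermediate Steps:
h(E) = 30 - 5/(2*E) (h(E) = 30 - 5/(E + E) = 30 - 5*1/(2*E) = 30 - 5/(2*E))
X(h(6), 40)*(1385 + 936) = 40*(1385 + 936) = 40*2321 = 92840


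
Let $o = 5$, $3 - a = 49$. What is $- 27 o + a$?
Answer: $-181$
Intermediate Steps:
$a = -46$ ($a = 3 - 49 = -46$)
$- 27 o + a = \left(-27\right) 5 - 46 = -135 - 46 = -181$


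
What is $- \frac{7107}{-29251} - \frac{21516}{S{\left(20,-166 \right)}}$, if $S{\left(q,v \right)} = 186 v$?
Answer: $\frac{70733354}{75262823} \approx 0.93982$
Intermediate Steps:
$- \frac{7107}{-29251} - \frac{21516}{S{\left(20,-166 \right)}} = - \frac{7107}{-29251} - \frac{21516}{186 \left(-166\right)} = \left(-7107\right) \left(- \frac{1}{29251}\right) - \frac{21516}{-30876} = \frac{7107}{29251} - - \frac{1793}{2573} = \frac{7107}{29251} + \frac{1793}{2573} = \frac{70733354}{75262823}$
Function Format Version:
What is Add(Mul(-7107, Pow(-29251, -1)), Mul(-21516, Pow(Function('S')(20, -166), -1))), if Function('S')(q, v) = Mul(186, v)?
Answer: Rational(70733354, 75262823) ≈ 0.93982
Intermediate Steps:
Add(Mul(-7107, Pow(-29251, -1)), Mul(-21516, Pow(Function('S')(20, -166), -1))) = Add(Mul(-7107, Pow(-29251, -1)), Mul(-21516, Pow(Mul(186, -166), -1))) = Add(Mul(-7107, Rational(-1, 29251)), Mul(-21516, Pow(-30876, -1))) = Add(Rational(7107, 29251), Mul(-21516, Rational(-1, 30876))) = Add(Rational(7107, 29251), Rational(1793, 2573)) = Rational(70733354, 75262823)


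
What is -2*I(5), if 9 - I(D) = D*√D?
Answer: -18 + 10*√5 ≈ 4.3607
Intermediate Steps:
I(D) = 9 - D^(3/2) (I(D) = 9 - D*√D = 9 - D^(3/2))
-2*I(5) = -2*(9 - 5^(3/2)) = -2*(9 - 5*√5) = -18 + 10*√5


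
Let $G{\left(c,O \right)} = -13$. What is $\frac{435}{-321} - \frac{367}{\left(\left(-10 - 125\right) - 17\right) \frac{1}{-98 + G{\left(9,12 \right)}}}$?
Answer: $- \frac{4380899}{16264} \approx -269.36$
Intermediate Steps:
$\frac{435}{-321} - \frac{367}{\left(\left(-10 - 125\right) - 17\right) \frac{1}{-98 + G{\left(9,12 \right)}}} = \frac{435}{-321} - \frac{367}{\left(\left(-10 - 125\right) - 17\right) \frac{1}{-98 - 13}} = 435 \left(- \frac{1}{321}\right) - \frac{367}{\left(\left(-10 - 125\right) - 17\right) \frac{1}{-111}} = - \frac{145}{107} - \frac{367}{\left(-135 - 17\right) \left(- \frac{1}{111}\right)} = - \frac{145}{107} - \frac{367}{\left(-152\right) \left(- \frac{1}{111}\right)} = - \frac{145}{107} - \frac{367}{\frac{152}{111}} = - \frac{145}{107} - \frac{40737}{152} = - \frac{4380899}{16264}$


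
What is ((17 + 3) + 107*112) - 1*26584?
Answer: -14580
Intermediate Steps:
((17 + 3) + 107*112) - 1*26584 = (20 + 11984) - 26584 = 12004 - 26584 = -14580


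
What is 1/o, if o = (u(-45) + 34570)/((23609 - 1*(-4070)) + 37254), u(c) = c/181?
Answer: 11752873/6257125 ≈ 1.8783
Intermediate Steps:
u(c) = c/181 (u(c) = c*(1/181) = c/181)
o = 6257125/11752873 (o = ((1/181)*(-45) + 34570)/((23609 - 1*(-4070)) + 37254) = (-45/181 + 34570)/((23609 + 4070) + 37254) = 6257125/(181*(27679 + 37254)) = (6257125/181)/64933 = (6257125/181)*(1/64933) = 6257125/11752873 ≈ 0.53239)
1/o = 1/(6257125/11752873) = 11752873/6257125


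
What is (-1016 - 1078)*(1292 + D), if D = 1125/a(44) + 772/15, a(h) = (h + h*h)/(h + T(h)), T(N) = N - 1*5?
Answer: -320316737/110 ≈ -2.9120e+6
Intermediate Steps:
T(N) = -5 + N (T(N) = N - 5 = -5 + N)
a(h) = (h + h²)/(-5 + 2*h) (a(h) = (h + h*h)/(h + (-5 + h)) = (h + h²)/(-5 + 2*h))
D = 65093/660 (D = 1125/((44*(1 + 44)/(-5 + 2*44))) + 772/15 = 1125/((44*45/(-5 + 88))) + 772*(1/15) = 1125/((44*45/83)) + 772/15 = 1125/((44*(1/83)*45)) + 772/15 = 1125/(1980/83) + 772/15 = 1125*(83/1980) + 772/15 = 2075/44 + 772/15 = 65093/660 ≈ 98.626)
(-1016 - 1078)*(1292 + D) = (-1016 - 1078)*(1292 + 65093/660) = -2094*917813/660 = -320316737/110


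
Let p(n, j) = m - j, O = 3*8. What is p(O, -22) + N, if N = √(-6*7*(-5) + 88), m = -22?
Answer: √298 ≈ 17.263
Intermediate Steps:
N = √298 (N = √(-42*(-5) + 88) = √(210 + 88) = √298 ≈ 17.263)
O = 24
p(n, j) = -22 - j
p(O, -22) + N = (-22 - 1*(-22)) + √298 = (-22 + 22) + √298 = 0 + √298 = √298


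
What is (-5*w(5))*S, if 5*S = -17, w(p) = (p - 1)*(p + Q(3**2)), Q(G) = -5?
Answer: 0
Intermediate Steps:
w(p) = (-1 + p)*(-5 + p) (w(p) = (p - 1)*(p - 5) = (-1 + p)*(-5 + p))
S = -17/5 (S = (1/5)*(-17) = -17/5 ≈ -3.4000)
(-5*w(5))*S = -5*(5 + 5**2 - 6*5)*(-17/5) = -5*(5 + 25 - 30)*(-17/5) = -5*0*(-17/5) = 0*(-17/5) = 0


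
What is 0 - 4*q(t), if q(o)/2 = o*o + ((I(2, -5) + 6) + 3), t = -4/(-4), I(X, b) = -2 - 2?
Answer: -48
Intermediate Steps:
I(X, b) = -4
t = 1 (t = -4*(-1/4) = 1)
q(o) = 10 + 2*o**2 (q(o) = 2*(o*o + ((-4 + 6) + 3)) = 2*(o**2 + (2 + 3)) = 2*(o**2 + 5) = 2*(5 + o**2) = 10 + 2*o**2)
0 - 4*q(t) = 0 - 4*(10 + 2*1**2) = 0 - 4*(10 + 2*1) = 0 - 4*(10 + 2) = 0 - 4*12 = 0 - 48 = -48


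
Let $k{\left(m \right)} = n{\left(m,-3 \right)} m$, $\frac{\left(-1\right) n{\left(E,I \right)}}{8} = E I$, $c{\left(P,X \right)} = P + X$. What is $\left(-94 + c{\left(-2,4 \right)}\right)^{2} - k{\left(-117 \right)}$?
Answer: $-320072$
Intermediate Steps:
$n{\left(E,I \right)} = - 8 E I$
$k{\left(m \right)} = 24 m^{2}$ ($k{\left(m \right)} = \left(-8\right) m \left(-3\right) m = 24 m m = 24 m^{2}$)
$\left(-94 + c{\left(-2,4 \right)}\right)^{2} - k{\left(-117 \right)} = \left(-94 + \left(-2 + 4\right)\right)^{2} - 24 \left(-117\right)^{2} = \left(-94 + 2\right)^{2} - 24 \cdot 13689 = \left(-92\right)^{2} - 328536 = 8464 - 328536 = -320072$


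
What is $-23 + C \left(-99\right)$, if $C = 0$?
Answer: $-23$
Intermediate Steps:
$-23 + C \left(-99\right) = -23 + 0 \left(-99\right) = -23 + 0 = -23$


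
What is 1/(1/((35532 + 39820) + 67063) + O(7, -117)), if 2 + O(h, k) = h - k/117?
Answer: 142415/854491 ≈ 0.16667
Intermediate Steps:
O(h, k) = -2 + h - k/117 (O(h, k) = -2 + (h - k/117) = -2 + h - k/117)
1/(1/((35532 + 39820) + 67063) + O(7, -117)) = 1/(1/((35532 + 39820) + 67063) + (-2 + 7 - 1/117*(-117))) = 1/(1/(75352 + 67063) + (-2 + 7 + 1)) = 1/(1/142415 + 6) = 1/(854491/142415) = 142415/854491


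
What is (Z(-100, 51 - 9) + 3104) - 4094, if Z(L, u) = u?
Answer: -948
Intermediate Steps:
(Z(-100, 51 - 9) + 3104) - 4094 = ((51 - 9) + 3104) - 4094 = (42 + 3104) - 4094 = 3146 - 4094 = -948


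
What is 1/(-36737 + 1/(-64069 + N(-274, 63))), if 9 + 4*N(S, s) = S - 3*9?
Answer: -128293/4713099943 ≈ -2.7221e-5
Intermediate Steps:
N(S, s) = -9 + S/4 (N(S, s) = -9/4 + (S - 3*9)/4 = -9/4 + (S - 27)/4 = -9/4 + (-27 + S)/4 = -9/4 + (-27/4 + S/4) = -9 + S/4)
1/(-36737 + 1/(-64069 + N(-274, 63))) = 1/(-36737 + 1/(-64069 + (-9 + (1/4)*(-274)))) = 1/(-36737 + 1/(-64069 + (-9 - 137/2))) = 1/(-36737 + 1/(-64069 - 155/2)) = 1/(-36737 + 1/(-128293/2)) = 1/(-36737 - 2/128293) = 1/(-4713099943/128293) = -128293/4713099943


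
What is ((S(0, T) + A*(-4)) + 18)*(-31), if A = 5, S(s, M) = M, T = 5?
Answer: -93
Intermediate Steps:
((S(0, T) + A*(-4)) + 18)*(-31) = ((5 + 5*(-4)) + 18)*(-31) = ((5 - 20) + 18)*(-31) = (-15 + 18)*(-31) = 3*(-31) = -93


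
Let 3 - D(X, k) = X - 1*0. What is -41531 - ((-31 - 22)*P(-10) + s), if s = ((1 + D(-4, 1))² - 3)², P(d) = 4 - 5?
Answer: -45305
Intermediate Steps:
D(X, k) = 3 - X (D(X, k) = 3 - (X - 1*0) = 3 - (X + 0) = 3 - X)
P(d) = -1
s = 3721 (s = ((1 + (3 - 1*(-4)))² - 3)² = ((1 + (3 + 4))² - 3)² = ((1 + 7)² - 3)² = (8² - 3)² = (64 - 3)² = 61² = 3721)
-41531 - ((-31 - 22)*P(-10) + s) = -41531 - ((-31 - 22)*(-1) + 3721) = -41531 - (-53*(-1) + 3721) = -41531 - (53 + 3721) = -41531 - 1*3774 = -41531 - 3774 = -45305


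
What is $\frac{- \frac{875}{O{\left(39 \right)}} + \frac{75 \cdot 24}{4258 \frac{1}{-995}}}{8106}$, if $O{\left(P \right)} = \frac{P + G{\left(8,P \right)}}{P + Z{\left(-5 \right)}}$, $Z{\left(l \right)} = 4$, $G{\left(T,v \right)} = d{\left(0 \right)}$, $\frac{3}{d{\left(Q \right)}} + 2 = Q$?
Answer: $- \frac{4547395}{25886511} \approx -0.17567$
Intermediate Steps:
$d{\left(Q \right)} = \frac{3}{-2 + Q}$
$G{\left(T,v \right)} = - \frac{3}{2}$ ($G{\left(T,v \right)} = \frac{3}{-2 + 0} = \frac{3}{-2} = 3 \left(- \frac{1}{2}\right) = - \frac{3}{2}$)
$O{\left(P \right)} = \frac{- \frac{3}{2} + P}{4 + P}$ ($O{\left(P \right)} = \frac{P - \frac{3}{2}}{P + 4} = \frac{- \frac{3}{2} + P}{4 + P}$)
$\frac{- \frac{875}{O{\left(39 \right)}} + \frac{75 \cdot 24}{4258 \frac{1}{-995}}}{8106} = \frac{- \frac{875}{\frac{1}{4 + 39} \left(- \frac{3}{2} + 39\right)} + \frac{75 \cdot 24}{4258 \frac{1}{-995}}}{8106} = \left(- \frac{875}{\frac{1}{43} \cdot \frac{75}{2}} + \frac{1800}{4258 \left(- \frac{1}{995}\right)}\right) \frac{1}{8106} = \left(- \frac{875}{\frac{1}{43} \cdot \frac{75}{2}} + \frac{1800}{- \frac{4258}{995}}\right) \frac{1}{8106} = \left(- \frac{875}{\frac{75}{86}} + 1800 \left(- \frac{995}{4258}\right)\right) \frac{1}{8106} = \left(\left(-875\right) \frac{86}{75} - \frac{895500}{2129}\right) \frac{1}{8106} = \left(- \frac{3010}{3} - \frac{895500}{2129}\right) \frac{1}{8106} = \left(- \frac{9094790}{6387}\right) \frac{1}{8106} = - \frac{4547395}{25886511}$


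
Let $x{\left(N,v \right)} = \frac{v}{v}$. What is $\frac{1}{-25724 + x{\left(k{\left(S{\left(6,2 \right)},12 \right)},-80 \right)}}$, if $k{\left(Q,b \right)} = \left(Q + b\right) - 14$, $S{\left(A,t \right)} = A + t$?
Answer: $- \frac{1}{25723} \approx -3.8876 \cdot 10^{-5}$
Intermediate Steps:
$k{\left(Q,b \right)} = -14 + Q + b$
$x{\left(N,v \right)} = 1$
$\frac{1}{-25724 + x{\left(k{\left(S{\left(6,2 \right)},12 \right)},-80 \right)}} = \frac{1}{-25724 + 1} = \frac{1}{-25723} = - \frac{1}{25723}$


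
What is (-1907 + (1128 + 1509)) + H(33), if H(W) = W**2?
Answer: 1819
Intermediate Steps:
(-1907 + (1128 + 1509)) + H(33) = (-1907 + (1128 + 1509)) + 33**2 = (-1907 + 2637) + 1089 = 730 + 1089 = 1819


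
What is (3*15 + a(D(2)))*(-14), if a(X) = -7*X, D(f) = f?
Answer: -434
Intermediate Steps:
(3*15 + a(D(2)))*(-14) = (3*15 - 7*2)*(-14) = (45 - 14)*(-14) = 31*(-14) = -434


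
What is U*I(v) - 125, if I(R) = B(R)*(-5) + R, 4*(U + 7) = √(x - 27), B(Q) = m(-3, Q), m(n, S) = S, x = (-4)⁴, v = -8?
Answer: -349 + 8*√229 ≈ -227.94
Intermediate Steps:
x = 256
B(Q) = Q
U = -7 + √229/4 (U = -7 + √(256 - 27)/4 = -7 + √229/4 ≈ -3.2168)
I(R) = -4*R (I(R) = R*(-5) + R = -5*R + R = -4*R)
U*I(v) - 125 = (-7 + √229/4)*(-4*(-8)) - 125 = (-7 + √229/4)*32 - 125 = (-224 + 8*√229) - 125 = -349 + 8*√229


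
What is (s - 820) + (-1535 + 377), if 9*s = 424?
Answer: -17378/9 ≈ -1930.9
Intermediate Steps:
s = 424/9 (s = (1/9)*424 = 424/9 ≈ 47.111)
(s - 820) + (-1535 + 377) = (424/9 - 820) + (-1535 + 377) = -6956/9 - 1158 = -17378/9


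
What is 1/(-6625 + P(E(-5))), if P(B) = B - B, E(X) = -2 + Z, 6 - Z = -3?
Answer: -1/6625 ≈ -0.00015094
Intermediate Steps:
Z = 9 (Z = 6 - 1*(-3) = 6 + 3 = 9)
E(X) = 7 (E(X) = -2 + 9 = 7)
P(B) = 0
1/(-6625 + P(E(-5))) = 1/(-6625 + 0) = 1/(-6625) = -1/6625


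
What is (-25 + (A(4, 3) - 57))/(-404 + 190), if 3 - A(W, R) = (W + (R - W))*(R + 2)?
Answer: 47/107 ≈ 0.43925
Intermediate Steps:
A(W, R) = 3 - R*(2 + R) (A(W, R) = 3 - (W + (R - W))*(R + 2) = 3 - R*(2 + R))
(-25 + (A(4, 3) - 57))/(-404 + 190) = (-25 + ((3 - 1*3² - 2*3) - 57))/(-404 + 190) = (-25 + ((3 - 1*9 - 6) - 57))/(-214) = (-25 + ((3 - 9 - 6) - 57))*(-1/214) = (-25 + (-12 - 57))*(-1/214) = (-25 - 69)*(-1/214) = -94*(-1/214) = 47/107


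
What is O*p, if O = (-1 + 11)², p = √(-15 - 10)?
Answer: 500*I ≈ 500.0*I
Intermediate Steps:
p = 5*I (p = √(-25) = 5*I ≈ 5.0*I)
O = 100 (O = 10² = 100)
O*p = 100*(5*I) = 500*I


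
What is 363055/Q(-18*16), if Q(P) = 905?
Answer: 72611/181 ≈ 401.17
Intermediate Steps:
363055/Q(-18*16) = 363055/905 = 363055*(1/905) = 72611/181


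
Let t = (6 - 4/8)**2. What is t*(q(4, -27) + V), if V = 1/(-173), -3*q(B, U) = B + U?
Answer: 120274/519 ≈ 231.74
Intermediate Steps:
q(B, U) = -B/3 - U/3 (q(B, U) = -(B + U)/3 = -B/3 - U/3)
V = -1/173 ≈ -0.0057803
t = 121/4 (t = (6 - 4*1/8)**2 = (6 - 1/2)**2 = (11/2)**2 = 121/4 ≈ 30.250)
t*(q(4, -27) + V) = 121*((-1/3*4 - 1/3*(-27)) - 1/173)/4 = 121*((-4/3 + 9) - 1/173)/4 = 121*(23/3 - 1/173)/4 = (121/4)*(3976/519) = 120274/519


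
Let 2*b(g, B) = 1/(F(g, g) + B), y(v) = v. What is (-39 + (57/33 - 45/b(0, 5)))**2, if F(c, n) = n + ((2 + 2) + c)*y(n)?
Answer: 28729600/121 ≈ 2.3743e+5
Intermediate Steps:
F(c, n) = n + n*(4 + c) (F(c, n) = n + ((2 + 2) + c)*n = n + (4 + c)*n = n + n*(4 + c))
b(g, B) = 1/(2*(B + g*(5 + g))) (b(g, B) = 1/(2*(g*(5 + g) + B)) = 1/(2*(B + g*(5 + g))))
(-39 + (57/33 - 45/b(0, 5)))**2 = (-39 + (57/33 - 45/(1/(2*(5 + 0**2 + 5*0)))))**2 = (-39 + (57*(1/33) - 45/(1/(2*(5 + 0 + 0)))))**2 = (-39 + (19/11 - 45/((1/2)/5)))**2 = (-39 + (19/11 - 45/((1/2)*(1/5))))**2 = (-39 + (19/11 - 45/1/10))**2 = (-39 + (19/11 - 45*10))**2 = (-39 + (19/11 - 450))**2 = (-39 - 4931/11)**2 = (-5360/11)**2 = 28729600/121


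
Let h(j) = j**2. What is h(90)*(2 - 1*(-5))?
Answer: 56700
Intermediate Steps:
h(90)*(2 - 1*(-5)) = 90**2*(2 - 1*(-5)) = 8100*(2 + 5) = 8100*7 = 56700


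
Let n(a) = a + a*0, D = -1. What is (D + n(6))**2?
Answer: 25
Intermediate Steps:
n(a) = a (n(a) = a + 0 = a)
(D + n(6))**2 = (-1 + 6)**2 = 5**2 = 25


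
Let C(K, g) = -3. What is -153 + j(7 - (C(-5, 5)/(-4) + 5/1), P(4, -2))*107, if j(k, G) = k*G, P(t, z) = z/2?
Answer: -1147/4 ≈ -286.75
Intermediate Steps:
P(t, z) = z/2 (P(t, z) = z*(½) = z/2)
j(k, G) = G*k
-153 + j(7 - (C(-5, 5)/(-4) + 5/1), P(4, -2))*107 = -153 + (((½)*(-2))*(7 - (-3/(-4) + 5/1)))*107 = -153 - (7 - (-3*(-¼) + 5*1))*107 = -153 - (7 - (¾ + 5))*107 = -153 - (7 - 1*23/4)*107 = -153 - (7 - 23/4)*107 = -153 - 1*5/4*107 = -153 - 5/4*107 = -153 - 535/4 = -1147/4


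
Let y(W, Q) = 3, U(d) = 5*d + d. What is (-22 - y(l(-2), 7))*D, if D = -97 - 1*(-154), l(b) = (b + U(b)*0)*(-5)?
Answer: -1425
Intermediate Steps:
U(d) = 6*d
l(b) = -5*b (l(b) = (b + (6*b)*0)*(-5) = (b + 0)*(-5) = b*(-5) = -5*b)
D = 57 (D = -97 + 154 = 57)
(-22 - y(l(-2), 7))*D = (-22 - 1*3)*57 = (-22 - 3)*57 = -25*57 = -1425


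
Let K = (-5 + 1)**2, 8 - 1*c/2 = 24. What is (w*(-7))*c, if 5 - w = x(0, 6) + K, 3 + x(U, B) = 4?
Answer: -2688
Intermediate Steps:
c = -32 (c = 16 - 2*24 = 16 - 48 = -32)
K = 16 (K = (-4)**2 = 16)
x(U, B) = 1 (x(U, B) = -3 + 4 = 1)
w = -12 (w = 5 - (1 + 16) = 5 - 1*17 = 5 - 17 = -12)
(w*(-7))*c = -12*(-7)*(-32) = 84*(-32) = -2688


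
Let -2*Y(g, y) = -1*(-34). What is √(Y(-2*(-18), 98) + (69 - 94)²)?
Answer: 4*√38 ≈ 24.658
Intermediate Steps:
Y(g, y) = -17 (Y(g, y) = -(-1)*(-34)/2 = -½*34 = -17)
√(Y(-2*(-18), 98) + (69 - 94)²) = √(-17 + (69 - 94)²) = √(-17 + (-25)²) = √(-17 + 625) = √608 = 4*√38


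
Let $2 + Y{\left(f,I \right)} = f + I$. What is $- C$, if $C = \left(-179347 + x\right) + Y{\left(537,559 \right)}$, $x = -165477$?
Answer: $343730$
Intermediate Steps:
$Y{\left(f,I \right)} = -2 + I + f$ ($Y{\left(f,I \right)} = -2 + \left(f + I\right) = -2 + \left(I + f\right) = -2 + I + f$)
$C = -343730$ ($C = \left(-179347 - 165477\right) + \left(-2 + 559 + 537\right) = -344824 + 1094 = -343730$)
$- C = \left(-1\right) \left(-343730\right) = 343730$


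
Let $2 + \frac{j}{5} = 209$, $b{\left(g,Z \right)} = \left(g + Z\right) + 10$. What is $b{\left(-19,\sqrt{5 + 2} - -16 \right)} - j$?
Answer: $-1028 + \sqrt{7} \approx -1025.4$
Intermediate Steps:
$b{\left(g,Z \right)} = 10 + Z + g$ ($b{\left(g,Z \right)} = \left(Z + g\right) + 10 = 10 + Z + g$)
$j = 1035$ ($j = -10 + 5 \cdot 209 = -10 + 1045 = 1035$)
$b{\left(-19,\sqrt{5 + 2} - -16 \right)} - j = \left(10 + \left(\sqrt{5 + 2} - -16\right) - 19\right) - 1035 = \left(10 + \left(\sqrt{7} + 16\right) - 19\right) - 1035 = \left(10 + \left(16 + \sqrt{7}\right) - 19\right) - 1035 = \left(7 + \sqrt{7}\right) - 1035 = -1028 + \sqrt{7}$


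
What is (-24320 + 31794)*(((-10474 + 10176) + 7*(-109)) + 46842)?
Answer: 342167194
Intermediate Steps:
(-24320 + 31794)*(((-10474 + 10176) + 7*(-109)) + 46842) = 7474*((-298 - 763) + 46842) = 7474*(-1061 + 46842) = 7474*45781 = 342167194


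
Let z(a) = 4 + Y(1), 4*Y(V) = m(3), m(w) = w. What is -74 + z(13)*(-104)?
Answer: -568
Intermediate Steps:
Y(V) = ¾ (Y(V) = (¼)*3 = ¾)
z(a) = 19/4 (z(a) = 4 + ¾ = 19/4)
-74 + z(13)*(-104) = -74 + (19/4)*(-104) = -74 - 494 = -568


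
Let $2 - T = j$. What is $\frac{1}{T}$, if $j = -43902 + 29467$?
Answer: $\frac{1}{14437} \approx 6.9266 \cdot 10^{-5}$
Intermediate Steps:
$j = -14435$
$T = 14437$ ($T = 2 - -14435 = 2 + 14435 = 14437$)
$\frac{1}{T} = \frac{1}{14437}$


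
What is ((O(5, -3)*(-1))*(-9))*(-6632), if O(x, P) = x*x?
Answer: -1492200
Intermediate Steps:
O(x, P) = x**2
((O(5, -3)*(-1))*(-9))*(-6632) = ((5**2*(-1))*(-9))*(-6632) = ((25*(-1))*(-9))*(-6632) = -25*(-9)*(-6632) = 225*(-6632) = -1492200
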